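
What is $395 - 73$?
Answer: $322$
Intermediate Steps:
$395 - 73 = 322$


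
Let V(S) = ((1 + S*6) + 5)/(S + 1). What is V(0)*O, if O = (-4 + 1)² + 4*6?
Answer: 198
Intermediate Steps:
V(S) = (6 + 6*S)/(1 + S) (V(S) = ((1 + 6*S) + 5)/(1 + S) = (6 + 6*S)/(1 + S))
O = 33 (O = (-3)² + 24 = 9 + 24 = 33)
V(0)*O = 6*33 = 198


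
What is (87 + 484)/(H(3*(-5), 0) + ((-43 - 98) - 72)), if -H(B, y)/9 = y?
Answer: -571/213 ≈ -2.6808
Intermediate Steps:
H(B, y) = -9*y
(87 + 484)/(H(3*(-5), 0) + ((-43 - 98) - 72)) = (87 + 484)/(-9*0 + ((-43 - 98) - 72)) = 571/(0 + (-141 - 72)) = 571/(0 - 213) = 571/(-213) = 571*(-1/213) = -571/213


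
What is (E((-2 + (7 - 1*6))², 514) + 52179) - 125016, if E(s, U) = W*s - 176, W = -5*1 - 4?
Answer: -73022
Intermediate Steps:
W = -9 (W = -5 - 4 = -9)
E(s, U) = -176 - 9*s (E(s, U) = -9*s - 176 = -176 - 9*s)
(E((-2 + (7 - 1*6))², 514) + 52179) - 125016 = ((-176 - 9*(-2 + (7 - 1*6))²) + 52179) - 125016 = ((-176 - 9*(-2 + (7 - 6))²) + 52179) - 125016 = ((-176 - 9*(-2 + 1)²) + 52179) - 125016 = ((-176 - 9*(-1)²) + 52179) - 125016 = ((-176 - 9*1) + 52179) - 125016 = ((-176 - 9) + 52179) - 125016 = (-185 + 52179) - 125016 = 51994 - 125016 = -73022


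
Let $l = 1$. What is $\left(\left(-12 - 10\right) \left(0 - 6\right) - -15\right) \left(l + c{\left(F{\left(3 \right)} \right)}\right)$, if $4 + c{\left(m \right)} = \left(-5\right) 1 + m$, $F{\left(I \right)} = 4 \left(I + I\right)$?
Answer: $2352$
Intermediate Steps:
$F{\left(I \right)} = 8 I$ ($F{\left(I \right)} = 4 \cdot 2 I = 8 I$)
$c{\left(m \right)} = -9 + m$ ($c{\left(m \right)} = -4 + \left(\left(-5\right) 1 + m\right) = -4 + \left(-5 + m\right) = -9 + m$)
$\left(\left(-12 - 10\right) \left(0 - 6\right) - -15\right) \left(l + c{\left(F{\left(3 \right)} \right)}\right) = \left(\left(-12 - 10\right) \left(0 - 6\right) - -15\right) \left(1 + \left(-9 + 8 \cdot 3\right)\right) = \left(\left(-22\right) \left(-6\right) + 15\right) \left(1 + \left(-9 + 24\right)\right) = \left(132 + 15\right) \left(1 + 15\right) = 147 \cdot 16 = 2352$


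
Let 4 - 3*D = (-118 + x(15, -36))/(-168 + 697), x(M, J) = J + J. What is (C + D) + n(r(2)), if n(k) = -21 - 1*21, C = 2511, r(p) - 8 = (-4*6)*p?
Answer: 3920609/1587 ≈ 2470.5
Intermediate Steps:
r(p) = 8 - 24*p (r(p) = 8 + (-4*6)*p = 8 - 24*p)
x(M, J) = 2*J
n(k) = -42 (n(k) = -21 - 21 = -42)
D = 2306/1587 (D = 4/3 - (-118 + 2*(-36))/(3*(-168 + 697)) = 4/3 - (-118 - 72)/(3*529) = 4/3 - (-190)/(3*529) = 4/3 - ⅓*(-190/529) = 4/3 + 190/1587 = 2306/1587 ≈ 1.4531)
(C + D) + n(r(2)) = (2511 + 2306/1587) - 42 = 3987263/1587 - 42 = 3920609/1587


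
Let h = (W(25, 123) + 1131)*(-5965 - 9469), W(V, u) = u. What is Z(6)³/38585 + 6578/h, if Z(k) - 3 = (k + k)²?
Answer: 362122127/4398690 ≈ 82.325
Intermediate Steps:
Z(k) = 3 + 4*k² (Z(k) = 3 + (k + k)² = 3 + (2*k)² = 3 + 4*k²)
h = -19354236 (h = (123 + 1131)*(-5965 - 9469) = 1254*(-15434) = -19354236)
Z(6)³/38585 + 6578/h = (3 + 4*6²)³/38585 + 6578/(-19354236) = (3 + 4*36)³*(1/38585) + 6578*(-1/19354236) = (3 + 144)³*(1/38585) - 299/879738 = 147³*(1/38585) - 299/879738 = 3176523*(1/38585) - 299/879738 = 3176523/38585 - 299/879738 = 362122127/4398690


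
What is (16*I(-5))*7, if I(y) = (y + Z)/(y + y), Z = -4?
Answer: 504/5 ≈ 100.80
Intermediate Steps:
I(y) = (-4 + y)/(2*y) (I(y) = (y - 4)/(y + y) = (-4 + y)/((2*y)) = (-4 + y)*(1/(2*y)) = (-4 + y)/(2*y))
(16*I(-5))*7 = (16*((½)*(-4 - 5)/(-5)))*7 = (16*((½)*(-⅕)*(-9)))*7 = (16*(9/10))*7 = (72/5)*7 = 504/5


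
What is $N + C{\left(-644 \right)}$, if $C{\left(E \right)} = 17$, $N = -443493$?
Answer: $-443476$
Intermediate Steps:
$N + C{\left(-644 \right)} = -443493 + 17 = -443476$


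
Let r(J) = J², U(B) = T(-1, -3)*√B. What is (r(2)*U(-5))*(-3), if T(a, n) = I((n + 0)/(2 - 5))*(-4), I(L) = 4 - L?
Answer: 144*I*√5 ≈ 321.99*I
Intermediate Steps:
T(a, n) = -16 - 4*n/3 (T(a, n) = (4 - (n + 0)/(2 - 5))*(-4) = (4 - n/(-3))*(-4) = (4 - n*(-1)/3)*(-4) = (4 - (-1)*n/3)*(-4) = (4 + n/3)*(-4) = -16 - 4*n/3)
U(B) = -12*√B (U(B) = (-16 - 4/3*(-3))*√B = (-16 + 4)*√B = -12*√B)
(r(2)*U(-5))*(-3) = (2²*(-12*I*√5))*(-3) = (4*(-12*I*√5))*(-3) = -48*I*√5*(-3) = 144*I*√5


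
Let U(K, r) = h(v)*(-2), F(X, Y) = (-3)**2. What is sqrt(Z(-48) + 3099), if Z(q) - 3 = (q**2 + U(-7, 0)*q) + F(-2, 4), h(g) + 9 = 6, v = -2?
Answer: sqrt(5127) ≈ 71.603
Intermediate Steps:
h(g) = -3 (h(g) = -9 + 6 = -3)
F(X, Y) = 9
U(K, r) = 6 (U(K, r) = -3*(-2) = 6)
Z(q) = 12 + q**2 + 6*q (Z(q) = 3 + ((q**2 + 6*q) + 9) = 3 + (9 + q**2 + 6*q) = 12 + q**2 + 6*q)
sqrt(Z(-48) + 3099) = sqrt((12 + (-48)**2 + 6*(-48)) + 3099) = sqrt((12 + 2304 - 288) + 3099) = sqrt(2028 + 3099) = sqrt(5127)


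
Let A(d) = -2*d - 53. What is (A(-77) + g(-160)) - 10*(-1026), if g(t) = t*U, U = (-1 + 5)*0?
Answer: 10361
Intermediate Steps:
U = 0 (U = 4*0 = 0)
A(d) = -53 - 2*d
g(t) = 0 (g(t) = t*0 = 0)
(A(-77) + g(-160)) - 10*(-1026) = ((-53 - 2*(-77)) + 0) - 10*(-1026) = ((-53 + 154) + 0) + 10260 = (101 + 0) + 10260 = 101 + 10260 = 10361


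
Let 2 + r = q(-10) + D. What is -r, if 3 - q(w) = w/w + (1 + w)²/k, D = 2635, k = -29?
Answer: -76496/29 ≈ -2637.8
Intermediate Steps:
q(w) = 2 + (1 + w)²/29 (q(w) = 3 - (w/w + (1 + w)²/(-29)) = 3 - (1 + (1 + w)²*(-1/29)) = 3 - (1 - (1 + w)²/29) = 3 + (-1 + (1 + w)²/29) = 2 + (1 + w)²/29)
r = 76496/29 (r = -2 + ((2 + (1 - 10)²/29) + 2635) = -2 + ((2 + (1/29)*(-9)²) + 2635) = -2 + ((2 + (1/29)*81) + 2635) = -2 + ((2 + 81/29) + 2635) = -2 + (139/29 + 2635) = -2 + 76554/29 = 76496/29 ≈ 2637.8)
-r = -1*76496/29 = -76496/29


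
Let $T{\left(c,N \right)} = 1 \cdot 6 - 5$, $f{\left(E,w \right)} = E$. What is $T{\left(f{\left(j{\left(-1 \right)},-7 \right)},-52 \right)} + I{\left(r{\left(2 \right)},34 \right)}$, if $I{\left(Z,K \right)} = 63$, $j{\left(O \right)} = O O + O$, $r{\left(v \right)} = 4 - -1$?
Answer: $64$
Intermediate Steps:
$r{\left(v \right)} = 5$ ($r{\left(v \right)} = 4 + 1 = 5$)
$j{\left(O \right)} = O + O^{2}$ ($j{\left(O \right)} = O^{2} + O = O + O^{2}$)
$T{\left(c,N \right)} = 1$ ($T{\left(c,N \right)} = 6 - 5 = 1$)
$T{\left(f{\left(j{\left(-1 \right)},-7 \right)},-52 \right)} + I{\left(r{\left(2 \right)},34 \right)} = 1 + 63 = 64$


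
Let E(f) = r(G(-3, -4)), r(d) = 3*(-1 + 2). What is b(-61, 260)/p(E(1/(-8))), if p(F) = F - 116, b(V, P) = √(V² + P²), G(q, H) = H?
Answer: -√71321/113 ≈ -2.3634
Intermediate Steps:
b(V, P) = √(P² + V²)
r(d) = 3 (r(d) = 3*1 = 3)
E(f) = 3
p(F) = -116 + F
b(-61, 260)/p(E(1/(-8))) = √(260² + (-61)²)/(-116 + 3) = √(67600 + 3721)/(-113) = √71321*(-1/113) = -√71321/113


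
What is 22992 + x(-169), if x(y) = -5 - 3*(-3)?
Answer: 22996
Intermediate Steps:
x(y) = 4 (x(y) = -5 + 9 = 4)
22992 + x(-169) = 22992 + 4 = 22996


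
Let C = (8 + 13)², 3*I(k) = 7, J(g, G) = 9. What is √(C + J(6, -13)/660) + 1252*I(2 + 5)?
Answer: 8764/3 + √5336265/110 ≈ 2942.3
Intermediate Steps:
I(k) = 7/3 (I(k) = (⅓)*7 = 7/3)
C = 441 (C = 21² = 441)
√(C + J(6, -13)/660) + 1252*I(2 + 5) = √(441 + 9/660) + 1252*(7/3) = √(441 + 9*(1/660)) + 8764/3 = √(441 + 3/220) + 8764/3 = √(97023/220) + 8764/3 = √5336265/110 + 8764/3 = 8764/3 + √5336265/110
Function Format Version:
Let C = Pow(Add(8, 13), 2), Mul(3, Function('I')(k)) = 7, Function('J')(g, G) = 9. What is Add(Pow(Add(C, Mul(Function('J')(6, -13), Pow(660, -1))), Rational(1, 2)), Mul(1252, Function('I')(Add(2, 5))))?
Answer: Add(Rational(8764, 3), Mul(Rational(1, 110), Pow(5336265, Rational(1, 2)))) ≈ 2942.3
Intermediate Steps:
Function('I')(k) = Rational(7, 3) (Function('I')(k) = Mul(Rational(1, 3), 7) = Rational(7, 3))
C = 441 (C = Pow(21, 2) = 441)
Add(Pow(Add(C, Mul(Function('J')(6, -13), Pow(660, -1))), Rational(1, 2)), Mul(1252, Function('I')(Add(2, 5)))) = Add(Pow(Add(441, Mul(9, Pow(660, -1))), Rational(1, 2)), Mul(1252, Rational(7, 3))) = Add(Pow(Add(441, Mul(9, Rational(1, 660))), Rational(1, 2)), Rational(8764, 3)) = Add(Pow(Add(441, Rational(3, 220)), Rational(1, 2)), Rational(8764, 3)) = Add(Pow(Rational(97023, 220), Rational(1, 2)), Rational(8764, 3)) = Add(Mul(Rational(1, 110), Pow(5336265, Rational(1, 2))), Rational(8764, 3)) = Add(Rational(8764, 3), Mul(Rational(1, 110), Pow(5336265, Rational(1, 2))))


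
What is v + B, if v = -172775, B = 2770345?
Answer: 2597570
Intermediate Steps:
v + B = -172775 + 2770345 = 2597570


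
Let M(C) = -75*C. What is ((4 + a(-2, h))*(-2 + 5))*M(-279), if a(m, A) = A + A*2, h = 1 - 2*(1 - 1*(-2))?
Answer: -690525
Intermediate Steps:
h = -5 (h = 1 - 2*(1 + 2) = 1 - 2*3 = 1 - 6 = -5)
a(m, A) = 3*A (a(m, A) = A + 2*A = 3*A)
((4 + a(-2, h))*(-2 + 5))*M(-279) = ((4 + 3*(-5))*(-2 + 5))*(-75*(-279)) = ((4 - 15)*3)*20925 = -11*3*20925 = -33*20925 = -690525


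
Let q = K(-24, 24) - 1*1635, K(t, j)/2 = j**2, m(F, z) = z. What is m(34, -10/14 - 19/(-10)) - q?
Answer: 33893/70 ≈ 484.19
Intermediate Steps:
K(t, j) = 2*j**2
q = -483 (q = 2*24**2 - 1*1635 = 2*576 - 1635 = 1152 - 1635 = -483)
m(34, -10/14 - 19/(-10)) - q = (-10/14 - 19/(-10)) - 1*(-483) = (-10*1/14 - 19*(-1/10)) + 483 = (-5/7 + 19/10) + 483 = 83/70 + 483 = 33893/70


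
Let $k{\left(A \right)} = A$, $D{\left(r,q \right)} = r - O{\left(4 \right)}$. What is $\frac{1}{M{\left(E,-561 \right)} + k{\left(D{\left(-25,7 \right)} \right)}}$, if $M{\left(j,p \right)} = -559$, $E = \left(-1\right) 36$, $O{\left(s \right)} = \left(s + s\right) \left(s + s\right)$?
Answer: $- \frac{1}{648} \approx -0.0015432$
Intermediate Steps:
$O{\left(s \right)} = 4 s^{2}$ ($O{\left(s \right)} = 2 s 2 s = 4 s^{2}$)
$D{\left(r,q \right)} = -64 + r$ ($D{\left(r,q \right)} = r - 4 \cdot 4^{2} = r - 4 \cdot 16 = r - 64 = -64 + r$)
$E = -36$
$\frac{1}{M{\left(E,-561 \right)} + k{\left(D{\left(-25,7 \right)} \right)}} = \frac{1}{-559 - 89} = \frac{1}{-648} = - \frac{1}{648}$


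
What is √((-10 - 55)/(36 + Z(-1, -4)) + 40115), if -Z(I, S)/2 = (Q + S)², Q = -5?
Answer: √70763770/42 ≈ 200.29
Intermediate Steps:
Z(I, S) = -2*(-5 + S)²
√((-10 - 55)/(36 + Z(-1, -4)) + 40115) = √((-10 - 55)/(36 - 2*(-5 - 4)²) + 40115) = √(-65/(36 - 2*(-9)²) + 40115) = √(-65/(36 - 2*81) + 40115) = √(-65/(36 - 162) + 40115) = √(-65/(-126) + 40115) = √(-65*(-1/126) + 40115) = √(65/126 + 40115) = √(5054555/126) = √70763770/42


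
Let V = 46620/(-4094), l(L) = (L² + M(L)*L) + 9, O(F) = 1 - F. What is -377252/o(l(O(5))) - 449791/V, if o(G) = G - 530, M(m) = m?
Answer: 153008962891/3799530 ≈ 40271.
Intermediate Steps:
l(L) = 9 + 2*L² (l(L) = (L² + L*L) + 9 = (L² + L²) + 9 = 2*L² + 9 = 9 + 2*L²)
V = -23310/2047 (V = 46620*(-1/4094) = -23310/2047 ≈ -11.387)
o(G) = -530 + G
-377252/o(l(O(5))) - 449791/V = -377252/(-530 + (9 + 2*(1 - 1*5)²)) - 449791/(-23310/2047) = -377252/(-530 + (9 + 2*(1 - 5)²)) - 449791*(-2047/23310) = -377252/(-530 + (9 + 2*(-4)²)) + 920722177/23310 = -377252/(-530 + (9 + 2*16)) + 920722177/23310 = -377252/(-530 + (9 + 32)) + 920722177/23310 = -377252/(-530 + 41) + 920722177/23310 = -377252/(-489) + 920722177/23310 = -377252*(-1/489) + 920722177/23310 = 377252/489 + 920722177/23310 = 153008962891/3799530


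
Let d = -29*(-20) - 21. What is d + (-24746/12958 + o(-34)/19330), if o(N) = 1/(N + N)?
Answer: 4744323956241/8516256760 ≈ 557.09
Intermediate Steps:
o(N) = 1/(2*N)
d = 559 (d = 580 - 21 = 559)
d + (-24746/12958 + o(-34)/19330) = 559 + (-24746/12958 + ((½)/(-34))/19330) = 559 + (-24746*1/12958 + ((½)*(-1/34))*(1/19330)) = 559 + (-12373/6479 - 1/68*1/19330) = 559 + (-12373/6479 - 1/1314440) = 559 - 16263572599/8516256760 = 4744323956241/8516256760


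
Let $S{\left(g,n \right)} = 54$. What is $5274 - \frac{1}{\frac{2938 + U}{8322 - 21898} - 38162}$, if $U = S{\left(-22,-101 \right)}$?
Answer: $\frac{341551034609}{64761288} \approx 5274.0$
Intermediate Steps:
$U = 54$
$5274 - \frac{1}{\frac{2938 + U}{8322 - 21898} - 38162} = 5274 - \frac{1}{\frac{2938 + 54}{8322 - 21898} - 38162} = 5274 - \frac{1}{\frac{2992}{-13576} - 38162} = 5274 - \frac{1}{2992 \left(- \frac{1}{13576}\right) - 38162} = 5274 - \frac{1}{- \frac{374}{1697} - 38162} = 5274 - \frac{1}{- \frac{64761288}{1697}} = 5274 - - \frac{1697}{64761288} = 5274 + \frac{1697}{64761288} = \frac{341551034609}{64761288}$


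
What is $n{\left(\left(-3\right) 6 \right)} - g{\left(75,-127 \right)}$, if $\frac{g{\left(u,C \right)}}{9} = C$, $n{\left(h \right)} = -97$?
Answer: $1046$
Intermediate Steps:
$g{\left(u,C \right)} = 9 C$
$n{\left(\left(-3\right) 6 \right)} - g{\left(75,-127 \right)} = -97 - 9 \left(-127\right) = -97 - -1143 = -97 + 1143 = 1046$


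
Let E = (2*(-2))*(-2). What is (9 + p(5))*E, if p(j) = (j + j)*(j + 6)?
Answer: 952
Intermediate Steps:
E = 8 (E = -4*(-2) = 8)
p(j) = 2*j*(6 + j) (p(j) = (2*j)*(6 + j) = 2*j*(6 + j))
(9 + p(5))*E = (9 + 2*5*(6 + 5))*8 = (9 + 2*5*11)*8 = (9 + 110)*8 = 119*8 = 952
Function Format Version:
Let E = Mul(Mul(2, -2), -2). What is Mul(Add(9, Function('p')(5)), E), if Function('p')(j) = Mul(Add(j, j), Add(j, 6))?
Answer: 952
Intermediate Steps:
E = 8 (E = Mul(-4, -2) = 8)
Function('p')(j) = Mul(2, j, Add(6, j)) (Function('p')(j) = Mul(Mul(2, j), Add(6, j)) = Mul(2, j, Add(6, j)))
Mul(Add(9, Function('p')(5)), E) = Mul(Add(9, Mul(2, 5, Add(6, 5))), 8) = Mul(Add(9, Mul(2, 5, 11)), 8) = Mul(Add(9, 110), 8) = Mul(119, 8) = 952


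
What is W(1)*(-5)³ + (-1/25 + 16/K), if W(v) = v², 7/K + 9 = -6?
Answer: -27882/175 ≈ -159.33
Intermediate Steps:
K = -7/15 (K = 7/(-9 - 6) = 7/(-15) = 7*(-1/15) = -7/15 ≈ -0.46667)
W(1)*(-5)³ + (-1/25 + 16/K) = 1²*(-5)³ + (-1/25 + 16/(-7/15)) = 1*(-125) + (-1*1/25 + 16*(-15/7)) = -125 + (-1/25 - 240/7) = -125 - 6007/175 = -27882/175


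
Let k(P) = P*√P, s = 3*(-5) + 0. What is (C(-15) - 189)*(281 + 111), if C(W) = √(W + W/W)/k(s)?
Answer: -74088 - 392*√210/225 ≈ -74113.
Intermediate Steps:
s = -15 (s = -15 + 0 = -15)
k(P) = P^(3/2)
C(W) = I*√15*√(1 + W)/225 (C(W) = √(W + W/W)/((-15)^(3/2)) = √(W + 1)/((-15*I*√15)) = √(1 + W)*(I*√15/225) = I*√15*√(1 + W)/225)
(C(-15) - 189)*(281 + 111) = (I*√15*√(1 - 15)/225 - 189)*(281 + 111) = (I*√15*√(-14)/225 - 189)*392 = (I*√15*(I*√14)/225 - 189)*392 = (-√210/225 - 189)*392 = (-189 - √210/225)*392 = -74088 - 392*√210/225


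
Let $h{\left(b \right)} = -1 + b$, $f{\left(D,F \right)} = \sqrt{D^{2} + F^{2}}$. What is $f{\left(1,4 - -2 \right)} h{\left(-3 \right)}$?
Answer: $- 4 \sqrt{37} \approx -24.331$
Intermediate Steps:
$f{\left(1,4 - -2 \right)} h{\left(-3 \right)} = \sqrt{1^{2} + \left(4 - -2\right)^{2}} \left(-1 - 3\right) = \sqrt{1 + \left(4 + 2\right)^{2}} \left(-4\right) = \sqrt{1 + 6^{2}} \left(-4\right) = \sqrt{1 + 36} \left(-4\right) = \sqrt{37} \left(-4\right) = - 4 \sqrt{37}$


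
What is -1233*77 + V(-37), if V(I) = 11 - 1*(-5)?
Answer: -94925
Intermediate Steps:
V(I) = 16 (V(I) = 11 + 5 = 16)
-1233*77 + V(-37) = -1233*77 + 16 = -94941 + 16 = -94925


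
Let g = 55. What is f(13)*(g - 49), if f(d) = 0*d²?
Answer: 0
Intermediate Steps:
f(d) = 0
f(13)*(g - 49) = 0*(55 - 49) = 0*6 = 0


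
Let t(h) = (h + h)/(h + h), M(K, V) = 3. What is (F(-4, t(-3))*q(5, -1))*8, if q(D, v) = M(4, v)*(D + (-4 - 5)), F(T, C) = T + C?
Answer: 288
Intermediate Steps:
t(h) = 1 (t(h) = (2*h)/((2*h)) = (2*h)*(1/(2*h)) = 1)
F(T, C) = C + T
q(D, v) = -27 + 3*D (q(D, v) = 3*(D + (-4 - 5)) = 3*(D - 9) = 3*(-9 + D) = -27 + 3*D)
(F(-4, t(-3))*q(5, -1))*8 = ((1 - 4)*(-27 + 3*5))*8 = -3*(-27 + 15)*8 = -3*(-12)*8 = 36*8 = 288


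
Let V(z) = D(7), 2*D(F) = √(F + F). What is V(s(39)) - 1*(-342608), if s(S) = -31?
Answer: 342608 + √14/2 ≈ 3.4261e+5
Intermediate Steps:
D(F) = √2*√F/2 (D(F) = √(F + F)/2 = √(2*F)/2 = (√2*√F)/2 = √2*√F/2)
V(z) = √14/2 (V(z) = √2*√7/2 = √14/2)
V(s(39)) - 1*(-342608) = √14/2 - 1*(-342608) = √14/2 + 342608 = 342608 + √14/2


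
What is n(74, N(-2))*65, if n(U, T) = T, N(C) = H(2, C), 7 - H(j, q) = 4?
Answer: 195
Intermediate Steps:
H(j, q) = 3 (H(j, q) = 7 - 1*4 = 7 - 4 = 3)
N(C) = 3
n(74, N(-2))*65 = 3*65 = 195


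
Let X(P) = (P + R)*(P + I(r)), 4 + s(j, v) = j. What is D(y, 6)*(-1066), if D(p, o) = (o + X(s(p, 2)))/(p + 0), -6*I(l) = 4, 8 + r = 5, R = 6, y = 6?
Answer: -26650/9 ≈ -2961.1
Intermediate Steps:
s(j, v) = -4 + j
r = -3 (r = -8 + 5 = -3)
I(l) = -2/3 (I(l) = -1/6*4 = -2/3)
X(P) = (6 + P)*(-2/3 + P) (X(P) = (P + 6)*(P - 2/3) = (6 + P)*(-2/3 + P))
D(p, o) = (-76/3 + o + (-4 + p)**2 + 16*p/3)/p (D(p, o) = (o + (-4 + (-4 + p)**2 + 16*(-4 + p)/3))/(p + 0) = (o + (-4 + (-4 + p)**2 + (-64/3 + 16*p/3)))/p = (o + (-76/3 + (-4 + p)**2 + 16*p/3))/p = (-76/3 + o + (-4 + p)**2 + 16*p/3)/p)
D(y, 6)*(-1066) = (-8/3 + 6 - 28/3/6 + 6/6)*(-1066) = (-8/3 + 6 - 28/3*1/6 + 6*(1/6))*(-1066) = (-8/3 + 6 - 14/9 + 1)*(-1066) = (25/9)*(-1066) = -26650/9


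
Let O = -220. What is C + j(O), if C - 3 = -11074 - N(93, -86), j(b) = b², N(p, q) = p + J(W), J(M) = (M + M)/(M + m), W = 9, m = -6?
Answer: 37230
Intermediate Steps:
J(M) = 2*M/(-6 + M) (J(M) = (M + M)/(M - 6) = (2*M)/(-6 + M) = 2*M/(-6 + M))
N(p, q) = 6 + p (N(p, q) = p + 2*9/(-6 + 9) = p + 2*9/3 = p + 2*9*(⅓) = p + 6 = 6 + p)
C = -11170 (C = 3 + (-11074 - (6 + 93)) = 3 + (-11074 - 1*99) = 3 + (-11074 - 99) = 3 - 11173 = -11170)
C + j(O) = -11170 + (-220)² = -11170 + 48400 = 37230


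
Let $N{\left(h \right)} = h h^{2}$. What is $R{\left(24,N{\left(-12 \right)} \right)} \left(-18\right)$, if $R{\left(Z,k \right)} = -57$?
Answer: $1026$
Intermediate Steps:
$N{\left(h \right)} = h^{3}$
$R{\left(24,N{\left(-12 \right)} \right)} \left(-18\right) = \left(-57\right) \left(-18\right) = 1026$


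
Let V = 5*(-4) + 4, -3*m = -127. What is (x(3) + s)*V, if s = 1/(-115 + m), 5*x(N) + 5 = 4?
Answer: 1864/545 ≈ 3.4202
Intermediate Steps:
x(N) = -1/5 (x(N) = -1 + (1/5)*4 = -1 + 4/5 = -1/5)
m = 127/3 (m = -1/3*(-127) = 127/3 ≈ 42.333)
V = -16 (V = -20 + 4 = -16)
s = -3/218 (s = 1/(-115 + 127/3) = 1/(-218/3) = -3/218 ≈ -0.013761)
(x(3) + s)*V = (-1/5 - 3/218)*(-16) = -233/1090*(-16) = 1864/545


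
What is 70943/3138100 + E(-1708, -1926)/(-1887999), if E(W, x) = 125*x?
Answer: 296479296019/1974909887300 ≈ 0.15012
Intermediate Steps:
70943/3138100 + E(-1708, -1926)/(-1887999) = 70943/3138100 + (125*(-1926))/(-1887999) = 70943*(1/3138100) - 240750*(-1/1887999) = 70943/3138100 + 80250/629333 = 296479296019/1974909887300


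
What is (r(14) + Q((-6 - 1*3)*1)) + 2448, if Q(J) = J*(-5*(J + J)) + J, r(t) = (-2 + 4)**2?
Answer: 1633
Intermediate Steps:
r(t) = 4 (r(t) = 2**2 = 4)
Q(J) = J - 10*J**2 (Q(J) = J*(-10*J) + J = -10*J**2 + J = J - 10*J**2)
(r(14) + Q((-6 - 1*3)*1)) + 2448 = (4 + ((-6 - 1*3)*1)*(1 - 10*(-6 - 1*3))) + 2448 = (4 + ((-6 - 3)*1)*(1 - 10*(-6 - 3))) + 2448 = (4 + (-9*1)*(1 - (-90))) + 2448 = (4 - 9*(1 - 10*(-9))) + 2448 = (4 - 9*(1 + 90)) + 2448 = (4 - 9*91) + 2448 = (4 - 819) + 2448 = -815 + 2448 = 1633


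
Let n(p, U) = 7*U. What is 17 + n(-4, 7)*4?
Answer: 213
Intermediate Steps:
17 + n(-4, 7)*4 = 17 + (7*7)*4 = 17 + 49*4 = 17 + 196 = 213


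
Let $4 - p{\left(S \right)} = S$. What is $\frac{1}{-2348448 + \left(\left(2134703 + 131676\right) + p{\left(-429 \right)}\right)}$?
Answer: $- \frac{1}{81636} \approx -1.2249 \cdot 10^{-5}$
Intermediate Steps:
$p{\left(S \right)} = 4 - S$
$\frac{1}{-2348448 + \left(\left(2134703 + 131676\right) + p{\left(-429 \right)}\right)} = \frac{1}{-2348448 + \left(\left(2134703 + 131676\right) + \left(4 - -429\right)\right)} = \frac{1}{-2348448 + \left(2266379 + \left(4 + 429\right)\right)} = \frac{1}{-2348448 + \left(2266379 + 433\right)} = \frac{1}{-2348448 + 2266812} = \frac{1}{-81636} = - \frac{1}{81636}$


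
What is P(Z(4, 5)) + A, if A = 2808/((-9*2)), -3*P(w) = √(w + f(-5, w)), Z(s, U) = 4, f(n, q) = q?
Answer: -156 - 2*√2/3 ≈ -156.94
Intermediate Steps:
P(w) = -√2*√w/3 (P(w) = -√(w + w)/3 = -√2*√w/3)
A = -156 (A = 2808/(-18) = 2808*(-1/18) = -156)
P(Z(4, 5)) + A = -√2*√4/3 - 156 = -⅓*√2*2 - 156 = -2*√2/3 - 156 = -156 - 2*√2/3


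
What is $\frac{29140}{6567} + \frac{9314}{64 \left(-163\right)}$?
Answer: $\frac{121411721}{34253472} \approx 3.5445$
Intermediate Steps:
$\frac{29140}{6567} + \frac{9314}{64 \left(-163\right)} = 29140 \cdot \frac{1}{6567} + \frac{9314}{-10432} = \frac{29140}{6567} + 9314 \left(- \frac{1}{10432}\right) = \frac{29140}{6567} - \frac{4657}{5216} = \frac{121411721}{34253472}$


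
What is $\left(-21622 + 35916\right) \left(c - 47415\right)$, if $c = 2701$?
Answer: $-639141916$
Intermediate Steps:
$\left(-21622 + 35916\right) \left(c - 47415\right) = \left(-21622 + 35916\right) \left(2701 - 47415\right) = 14294 \left(-44714\right) = -639141916$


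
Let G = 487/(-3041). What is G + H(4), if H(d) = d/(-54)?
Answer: -19231/82107 ≈ -0.23422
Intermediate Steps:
H(d) = -d/54 (H(d) = d*(-1/54) = -d/54)
G = -487/3041 (G = 487*(-1/3041) = -487/3041 ≈ -0.16014)
G + H(4) = -487/3041 - 1/54*4 = -487/3041 - 2/27 = -19231/82107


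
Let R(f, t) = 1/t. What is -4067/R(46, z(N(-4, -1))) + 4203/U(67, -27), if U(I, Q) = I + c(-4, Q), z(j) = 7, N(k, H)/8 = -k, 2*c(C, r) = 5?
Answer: -3948785/139 ≈ -28409.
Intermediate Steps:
c(C, r) = 5/2 (c(C, r) = (½)*5 = 5/2)
N(k, H) = -8*k (N(k, H) = 8*(-k) = -8*k)
U(I, Q) = 5/2 + I (U(I, Q) = I + 5/2 = 5/2 + I)
-4067/R(46, z(N(-4, -1))) + 4203/U(67, -27) = -4067/(1/7) + 4203/(5/2 + 67) = -4067/⅐ + 4203/(139/2) = -4067*7 + 4203*(2/139) = -28469 + 8406/139 = -3948785/139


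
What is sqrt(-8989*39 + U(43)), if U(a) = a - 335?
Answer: I*sqrt(350863) ≈ 592.34*I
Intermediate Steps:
U(a) = -335 + a
sqrt(-8989*39 + U(43)) = sqrt(-8989*39 + (-335 + 43)) = sqrt(-350571 - 292) = sqrt(-350863) = I*sqrt(350863)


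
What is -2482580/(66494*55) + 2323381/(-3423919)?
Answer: -1699715212279/1252185384923 ≈ -1.3574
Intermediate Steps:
-2482580/(66494*55) + 2323381/(-3423919) = -2482580/3657170 + 2323381*(-1/3423919) = -2482580*1/3657170 - 2323381/3423919 = -248258/365717 - 2323381/3423919 = -1699715212279/1252185384923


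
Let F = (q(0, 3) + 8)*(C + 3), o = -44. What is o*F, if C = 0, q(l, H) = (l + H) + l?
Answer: -1452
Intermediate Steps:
q(l, H) = H + 2*l (q(l, H) = (H + l) + l = H + 2*l)
F = 33 (F = ((3 + 2*0) + 8)*(0 + 3) = ((3 + 0) + 8)*3 = (3 + 8)*3 = 11*3 = 33)
o*F = -44*33 = -1452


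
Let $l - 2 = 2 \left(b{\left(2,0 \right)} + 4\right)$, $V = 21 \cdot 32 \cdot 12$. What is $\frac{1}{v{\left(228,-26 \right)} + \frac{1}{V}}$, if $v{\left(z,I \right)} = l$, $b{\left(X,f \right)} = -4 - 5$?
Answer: $- \frac{8064}{64511} \approx -0.125$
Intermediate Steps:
$V = 8064$ ($V = 672 \cdot 12 = 8064$)
$b{\left(X,f \right)} = -9$
$l = -8$ ($l = 2 + 2 \left(-9 + 4\right) = 2 + 2 \left(-5\right) = 2 - 10 = -8$)
$v{\left(z,I \right)} = -8$
$\frac{1}{v{\left(228,-26 \right)} + \frac{1}{V}} = \frac{1}{-8 + \frac{1}{8064}} = \frac{1}{- \frac{64511}{8064}} = - \frac{8064}{64511}$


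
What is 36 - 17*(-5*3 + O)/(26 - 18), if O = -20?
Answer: 883/8 ≈ 110.38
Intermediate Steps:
36 - 17*(-5*3 + O)/(26 - 18) = 36 - 17*(-5*3 - 20)/(26 - 18) = 36 - 17*(-15 - 20)/8 = 36 - (-595)/8 = 36 - 17*(-35/8) = 36 + 595/8 = 883/8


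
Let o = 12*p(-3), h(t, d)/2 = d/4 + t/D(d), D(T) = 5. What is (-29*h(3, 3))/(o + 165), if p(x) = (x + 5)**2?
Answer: -261/710 ≈ -0.36761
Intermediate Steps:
p(x) = (5 + x)**2
h(t, d) = d/2 + 2*t/5 (h(t, d) = 2*(d/4 + t/5) = d/2 + 2*t/5)
o = 48 (o = 12*(5 - 3)**2 = 12*2**2 = 12*4 = 48)
(-29*h(3, 3))/(o + 165) = (-29*((1/2)*3 + (2/5)*3))/(48 + 165) = -29*(3/2 + 6/5)/213 = -29*27/10*(1/213) = -783/10*1/213 = -261/710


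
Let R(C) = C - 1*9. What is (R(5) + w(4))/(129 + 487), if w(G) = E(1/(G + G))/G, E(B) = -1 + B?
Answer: -135/19712 ≈ -0.0068486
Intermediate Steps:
R(C) = -9 + C (R(C) = C - 9 = -9 + C)
w(G) = (-1 + 1/(2*G))/G (w(G) = (-1 + 1/(G + G))/G = (-1 + 1/(2*G))/G)
(R(5) + w(4))/(129 + 487) = ((-9 + 5) + (1/2 - 1*4)/4**2)/(129 + 487) = (-4 + (1/2 - 4)/16)/616 = (-4 + (1/16)*(-7/2))*(1/616) = (-4 - 7/32)*(1/616) = -135/32*1/616 = -135/19712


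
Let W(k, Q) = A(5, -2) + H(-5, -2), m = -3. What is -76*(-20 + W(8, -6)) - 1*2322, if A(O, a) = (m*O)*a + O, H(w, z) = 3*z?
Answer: -3006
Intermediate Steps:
A(O, a) = O - 3*O*a (A(O, a) = (-3*O)*a + O = -3*O*a + O = O - 3*O*a)
W(k, Q) = 29 (W(k, Q) = 5*(1 - 3*(-2)) + 3*(-2) = 5*(1 + 6) - 6 = 5*7 - 6 = 35 - 6 = 29)
-76*(-20 + W(8, -6)) - 1*2322 = -76*(-20 + 29) - 1*2322 = -76*9 - 2322 = -684 - 2322 = -3006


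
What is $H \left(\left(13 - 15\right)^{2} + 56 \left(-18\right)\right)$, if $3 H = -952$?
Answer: $\frac{955808}{3} \approx 3.186 \cdot 10^{5}$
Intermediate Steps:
$H = - \frac{952}{3}$ ($H = \frac{1}{3} \left(-952\right) = - \frac{952}{3} \approx -317.33$)
$H \left(\left(13 - 15\right)^{2} + 56 \left(-18\right)\right) = - \frac{952 \left(\left(13 - 15\right)^{2} + 56 \left(-18\right)\right)}{3} = - \frac{952 \left(\left(-2\right)^{2} - 1008\right)}{3} = - \frac{952 \left(4 - 1008\right)}{3} = \left(- \frac{952}{3}\right) \left(-1004\right) = \frac{955808}{3}$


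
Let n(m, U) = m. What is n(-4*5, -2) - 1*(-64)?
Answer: 44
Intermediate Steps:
n(-4*5, -2) - 1*(-64) = -4*5 - 1*(-64) = -20 + 64 = 44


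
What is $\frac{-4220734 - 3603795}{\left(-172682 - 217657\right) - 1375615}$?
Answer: $\frac{7824529}{1765954} \approx 4.4308$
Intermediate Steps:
$\frac{-4220734 - 3603795}{\left(-172682 - 217657\right) - 1375615} = - \frac{7824529}{-390339 - 1375615} = - \frac{7824529}{-1765954} = \left(-7824529\right) \left(- \frac{1}{1765954}\right) = \frac{7824529}{1765954}$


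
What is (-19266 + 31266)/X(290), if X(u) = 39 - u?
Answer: -12000/251 ≈ -47.809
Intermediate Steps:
(-19266 + 31266)/X(290) = (-19266 + 31266)/(39 - 1*290) = 12000/(39 - 290) = 12000/(-251) = 12000*(-1/251) = -12000/251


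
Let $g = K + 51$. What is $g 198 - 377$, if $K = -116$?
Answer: $-13247$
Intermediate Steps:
$g = -65$ ($g = -116 + 51 = -65$)
$g 198 - 377 = \left(-65\right) 198 - 377 = -12870 - 377 = -13247$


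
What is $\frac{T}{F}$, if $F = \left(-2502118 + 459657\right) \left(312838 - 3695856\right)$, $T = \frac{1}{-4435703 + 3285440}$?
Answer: $- \frac{1}{7947951922844779374} \approx -1.2582 \cdot 10^{-19}$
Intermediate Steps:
$T = - \frac{1}{1150263}$ ($T = \frac{1}{-1150263} = - \frac{1}{1150263} \approx -8.6937 \cdot 10^{-7}$)
$F = 6909682327298$ ($F = - 2042461 \left(312838 - 3695856\right) = \left(-2042461\right) \left(-3383018\right) = 6909682327298$)
$\frac{T}{F} = - \frac{1}{1150263 \cdot 6909682327298} = \left(- \frac{1}{1150263}\right) \frac{1}{6909682327298} = - \frac{1}{7947951922844779374}$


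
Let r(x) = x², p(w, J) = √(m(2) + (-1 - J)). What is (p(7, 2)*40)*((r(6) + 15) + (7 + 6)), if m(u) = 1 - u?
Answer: 5120*I ≈ 5120.0*I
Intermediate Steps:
p(w, J) = √(-2 - J) (p(w, J) = √((1 - 1*2) + (-1 - J)) = √((1 - 2) + (-1 - J)) = √(-1 + (-1 - J)) = √(-2 - J))
(p(7, 2)*40)*((r(6) + 15) + (7 + 6)) = (√(-2 - 1*2)*40)*((6² + 15) + (7 + 6)) = (√(-2 - 2)*40)*((36 + 15) + 13) = (√(-4)*40)*(51 + 13) = ((2*I)*40)*64 = (80*I)*64 = 5120*I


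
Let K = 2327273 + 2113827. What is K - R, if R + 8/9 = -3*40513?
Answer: 41063759/9 ≈ 4.5626e+6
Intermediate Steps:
K = 4441100
R = -1093859/9 (R = -8/9 - 3*40513 = -8/9 - 121539 = -1093859/9 ≈ -1.2154e+5)
K - R = 4441100 - 1*(-1093859/9) = 4441100 + 1093859/9 = 41063759/9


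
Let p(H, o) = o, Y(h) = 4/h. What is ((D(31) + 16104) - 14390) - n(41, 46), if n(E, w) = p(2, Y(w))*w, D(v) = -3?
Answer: 1707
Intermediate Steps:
n(E, w) = 4 (n(E, w) = (4/w)*w = 4)
((D(31) + 16104) - 14390) - n(41, 46) = ((-3 + 16104) - 14390) - 1*4 = (16101 - 14390) - 4 = 1711 - 4 = 1707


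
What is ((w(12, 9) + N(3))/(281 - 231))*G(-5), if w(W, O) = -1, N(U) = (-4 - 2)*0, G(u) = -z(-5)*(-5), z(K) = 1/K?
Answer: 1/50 ≈ 0.020000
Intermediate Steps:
G(u) = -1 (G(u) = -1/(-5)*(-5) = -1*(-⅕)*(-5) = (⅕)*(-5) = -1)
N(U) = 0 (N(U) = -6*0 = 0)
((w(12, 9) + N(3))/(281 - 231))*G(-5) = ((-1 + 0)/(281 - 231))*(-1) = -1/50*(-1) = 1/50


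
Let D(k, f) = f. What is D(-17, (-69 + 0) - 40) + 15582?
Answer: 15473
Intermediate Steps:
D(-17, (-69 + 0) - 40) + 15582 = ((-69 + 0) - 40) + 15582 = (-69 - 40) + 15582 = -109 + 15582 = 15473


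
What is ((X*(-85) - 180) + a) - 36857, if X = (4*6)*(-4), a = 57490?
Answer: 28613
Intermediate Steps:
X = -96 (X = 24*(-4) = -96)
((X*(-85) - 180) + a) - 36857 = ((-96*(-85) - 180) + 57490) - 36857 = ((8160 - 180) + 57490) - 36857 = (7980 + 57490) - 36857 = 65470 - 36857 = 28613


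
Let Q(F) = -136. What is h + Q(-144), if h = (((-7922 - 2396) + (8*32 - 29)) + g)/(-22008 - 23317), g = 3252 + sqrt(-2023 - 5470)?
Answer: -879623/6475 - I*sqrt(7493)/45325 ≈ -135.85 - 0.0019098*I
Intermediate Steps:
g = 3252 + I*sqrt(7493) (g = 3252 + sqrt(-7493) = 3252 + I*sqrt(7493) ≈ 3252.0 + 86.562*I)
h = 977/6475 - I*sqrt(7493)/45325 (h = (((-7922 - 2396) + (8*32 - 29)) + (3252 + I*sqrt(7493)))/(-22008 - 23317) = ((-10318 + (256 - 29)) + (3252 + I*sqrt(7493)))/(-45325) = ((-10318 + 227) + (3252 + I*sqrt(7493)))*(-1/45325) = (-10091 + (3252 + I*sqrt(7493)))*(-1/45325) = (-6839 + I*sqrt(7493))*(-1/45325) = 977/6475 - I*sqrt(7493)/45325 ≈ 0.15089 - 0.0019098*I)
h + Q(-144) = (977/6475 - I*sqrt(7493)/45325) - 136 = -879623/6475 - I*sqrt(7493)/45325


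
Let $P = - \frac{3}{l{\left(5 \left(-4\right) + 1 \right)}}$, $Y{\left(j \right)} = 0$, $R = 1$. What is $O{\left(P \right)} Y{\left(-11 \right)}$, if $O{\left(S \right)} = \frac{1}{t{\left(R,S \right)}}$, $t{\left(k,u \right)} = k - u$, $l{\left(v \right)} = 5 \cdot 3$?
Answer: $0$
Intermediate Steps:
$l{\left(v \right)} = 15$
$P = - \frac{1}{5}$ ($P = - \frac{3}{15} = \left(-3\right) \frac{1}{15} = - \frac{1}{5} \approx -0.2$)
$O{\left(S \right)} = \frac{1}{1 - S}$
$O{\left(P \right)} Y{\left(-11 \right)} = - \frac{1}{-1 - \frac{1}{5}} \cdot 0 = - \frac{1}{- \frac{6}{5}} \cdot 0 = \left(-1\right) \left(- \frac{5}{6}\right) 0 = \frac{5}{6} \cdot 0 = 0$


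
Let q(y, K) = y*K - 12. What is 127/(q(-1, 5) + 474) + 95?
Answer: 43542/457 ≈ 95.278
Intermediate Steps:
q(y, K) = -12 + K*y (q(y, K) = K*y - 12 = -12 + K*y)
127/(q(-1, 5) + 474) + 95 = 127/((-12 + 5*(-1)) + 474) + 95 = 127/((-12 - 5) + 474) + 95 = 127/(-17 + 474) + 95 = 127/457 + 95 = 43542/457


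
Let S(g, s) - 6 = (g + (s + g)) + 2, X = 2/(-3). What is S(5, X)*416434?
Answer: 21654568/3 ≈ 7.2182e+6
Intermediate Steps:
X = -⅔ (X = 2*(-⅓) = -⅔ ≈ -0.66667)
S(g, s) = 8 + s + 2*g (S(g, s) = 6 + ((g + (s + g)) + 2) = 6 + ((g + (g + s)) + 2) = 6 + ((s + 2*g) + 2) = 6 + (2 + s + 2*g) = 8 + s + 2*g)
S(5, X)*416434 = (8 - ⅔ + 2*5)*416434 = (8 - ⅔ + 10)*416434 = (52/3)*416434 = 21654568/3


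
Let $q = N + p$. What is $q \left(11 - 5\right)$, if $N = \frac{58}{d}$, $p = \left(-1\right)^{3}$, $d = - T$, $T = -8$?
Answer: $\frac{75}{2} \approx 37.5$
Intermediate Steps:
$d = 8$ ($d = \left(-1\right) \left(-8\right) = 8$)
$p = -1$
$N = \frac{29}{4}$ ($N = \frac{58}{8} = 58 \cdot \frac{1}{8} = \frac{29}{4} \approx 7.25$)
$q = \frac{25}{4}$ ($q = \frac{29}{4} - 1 = \frac{25}{4} \approx 6.25$)
$q \left(11 - 5\right) = \frac{25 \left(11 - 5\right)}{4} = \frac{25}{4} \cdot 6 = \frac{75}{2}$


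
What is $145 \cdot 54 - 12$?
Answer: $7818$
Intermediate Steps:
$145 \cdot 54 - 12 = 7830 - 12 = 7818$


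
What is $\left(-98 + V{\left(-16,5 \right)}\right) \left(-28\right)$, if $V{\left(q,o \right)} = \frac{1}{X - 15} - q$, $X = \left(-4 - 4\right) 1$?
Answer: $\frac{52836}{23} \approx 2297.2$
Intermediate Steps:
$X = -8$ ($X = \left(-8\right) 1 = -8$)
$V{\left(q,o \right)} = - \frac{1}{23} - q$ ($V{\left(q,o \right)} = \frac{1}{-8 - 15} - q = \frac{1}{-23} - q = - \frac{1}{23} - q$)
$\left(-98 + V{\left(-16,5 \right)}\right) \left(-28\right) = \left(-98 - - \frac{367}{23}\right) \left(-28\right) = \left(-98 + \left(- \frac{1}{23} + 16\right)\right) \left(-28\right) = \left(-98 + \frac{367}{23}\right) \left(-28\right) = \left(- \frac{1887}{23}\right) \left(-28\right) = \frac{52836}{23}$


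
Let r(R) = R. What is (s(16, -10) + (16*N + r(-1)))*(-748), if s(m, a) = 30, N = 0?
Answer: -21692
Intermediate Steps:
(s(16, -10) + (16*N + r(-1)))*(-748) = (30 + (16*0 - 1))*(-748) = (30 + (0 - 1))*(-748) = (30 - 1)*(-748) = 29*(-748) = -21692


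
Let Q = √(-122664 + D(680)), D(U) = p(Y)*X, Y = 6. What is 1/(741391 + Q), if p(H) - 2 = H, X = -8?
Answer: 741391/549660737609 - 46*I*√58/549660737609 ≈ 1.3488e-6 - 6.3735e-10*I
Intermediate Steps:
p(H) = 2 + H
D(U) = -64 (D(U) = (2 + 6)*(-8) = 8*(-8) = -64)
Q = 46*I*√58 (Q = √(-122664 - 64) = √(-122728) = 46*I*√58 ≈ 350.33*I)
1/(741391 + Q) = 1/(741391 + 46*I*√58)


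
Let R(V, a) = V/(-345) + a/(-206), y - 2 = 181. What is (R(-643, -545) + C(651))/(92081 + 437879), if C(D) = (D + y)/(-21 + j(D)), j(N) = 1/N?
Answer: -3420531677/51487039592400 ≈ -6.6435e-5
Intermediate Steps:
y = 183 (y = 2 + 181 = 183)
R(V, a) = -a/206 - V/345 (R(V, a) = V*(-1/345) + a*(-1/206) = -V/345 - a/206 = -a/206 - V/345)
C(D) = (183 + D)/(-21 + 1/D) (C(D) = (D + 183)/(-21 + 1/D) = (183 + D)/(-21 + 1/D))
(R(-643, -545) + C(651))/(92081 + 437879) = ((-1/206*(-545) - 1/345*(-643)) - 1*651*(183 + 651)/(-1 + 21*651))/(92081 + 437879) = ((545/206 + 643/345) - 1*651*834/(-1 + 13671))/529960 = (320483/71070 - 1*651*834/13670)*(1/529960) = (320483/71070 - 1*651*1/13670*834)*(1/529960) = (320483/71070 - 271467/6835)*(1/529960) = -3420531677/97152690*1/529960 = -3420531677/51487039592400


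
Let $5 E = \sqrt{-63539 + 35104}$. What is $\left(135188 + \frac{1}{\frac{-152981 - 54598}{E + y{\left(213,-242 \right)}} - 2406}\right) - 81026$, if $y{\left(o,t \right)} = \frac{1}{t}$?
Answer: $\frac{10940811518982338019}{202001616079694} - \frac{11143601843 i \sqrt{235}}{1212009696478164} \approx 54162.0 - 0.00014095 i$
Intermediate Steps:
$E = \frac{11 i \sqrt{235}}{5}$ ($E = \frac{\sqrt{-63539 + 35104}}{5} = \frac{\sqrt{-28435}}{5} = \frac{11 i \sqrt{235}}{5} \approx 33.725 i$)
$\left(135188 + \frac{1}{\frac{-152981 - 54598}{E + y{\left(213,-242 \right)}} - 2406}\right) - 81026 = \left(135188 + \frac{1}{\frac{-152981 - 54598}{\frac{11 i \sqrt{235}}{5} + \frac{1}{-242}} - 2406}\right) - 81026 = \left(135188 + \frac{1}{- \frac{207579}{\frac{11 i \sqrt{235}}{5} - \frac{1}{242}} - 2406}\right) - 81026 = \left(135188 + \frac{1}{- \frac{207579}{- \frac{1}{242} + \frac{11 i \sqrt{235}}{5}} - 2406}\right) - 81026 = \left(135188 + \frac{1}{-2406 - \frac{207579}{- \frac{1}{242} + \frac{11 i \sqrt{235}}{5}}}\right) - 81026 = 54162 + \frac{1}{-2406 - \frac{207579}{- \frac{1}{242} + \frac{11 i \sqrt{235}}{5}}}$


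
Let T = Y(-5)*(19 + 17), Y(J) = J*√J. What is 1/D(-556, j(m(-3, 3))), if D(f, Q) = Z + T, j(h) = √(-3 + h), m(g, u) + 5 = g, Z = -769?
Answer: I/(-769*I + 180*√5) ≈ -0.0010208 + 0.00053426*I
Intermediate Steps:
Y(J) = J^(3/2)
m(g, u) = -5 + g
T = -180*I*√5 (T = (-5)^(3/2)*(19 + 17) = -5*I*√5*36 = -180*I*√5 ≈ -402.49*I)
D(f, Q) = -769 - 180*I*√5
1/D(-556, j(m(-3, 3))) = 1/(-769 - 180*I*√5)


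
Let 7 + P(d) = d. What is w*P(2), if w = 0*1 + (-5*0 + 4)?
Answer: -20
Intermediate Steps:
P(d) = -7 + d
w = 4 (w = 0 + (0 + 4) = 0 + 4 = 4)
w*P(2) = 4*(-7 + 2) = 4*(-5) = -20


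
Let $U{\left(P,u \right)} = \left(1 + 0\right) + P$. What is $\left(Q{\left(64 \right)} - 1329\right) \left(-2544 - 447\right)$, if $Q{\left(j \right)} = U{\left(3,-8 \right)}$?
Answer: $3963075$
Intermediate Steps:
$U{\left(P,u \right)} = 1 + P$
$Q{\left(j \right)} = 4$ ($Q{\left(j \right)} = 1 + 3 = 4$)
$\left(Q{\left(64 \right)} - 1329\right) \left(-2544 - 447\right) = \left(4 - 1329\right) \left(-2544 - 447\right) = \left(-1325\right) \left(-2991\right) = 3963075$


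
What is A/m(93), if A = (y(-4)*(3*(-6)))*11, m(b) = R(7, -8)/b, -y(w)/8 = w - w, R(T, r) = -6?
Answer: 0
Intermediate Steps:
y(w) = 0 (y(w) = -8*(w - w) = -8*0 = 0)
m(b) = -6/b
A = 0 (A = (0*(3*(-6)))*11 = (0*(-18))*11 = 0*11 = 0)
A/m(93) = 0/((-6/93)) = 0/((-6*1/93)) = 0/(-2/31) = 0*(-31/2) = 0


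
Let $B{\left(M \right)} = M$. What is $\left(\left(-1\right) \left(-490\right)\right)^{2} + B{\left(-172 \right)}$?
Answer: $239928$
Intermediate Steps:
$\left(\left(-1\right) \left(-490\right)\right)^{2} + B{\left(-172 \right)} = \left(\left(-1\right) \left(-490\right)\right)^{2} - 172 = 490^{2} - 172 = 240100 - 172 = 239928$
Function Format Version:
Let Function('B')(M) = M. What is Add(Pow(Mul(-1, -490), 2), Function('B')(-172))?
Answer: 239928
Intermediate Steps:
Add(Pow(Mul(-1, -490), 2), Function('B')(-172)) = Add(Pow(Mul(-1, -490), 2), -172) = Add(Pow(490, 2), -172) = Add(240100, -172) = 239928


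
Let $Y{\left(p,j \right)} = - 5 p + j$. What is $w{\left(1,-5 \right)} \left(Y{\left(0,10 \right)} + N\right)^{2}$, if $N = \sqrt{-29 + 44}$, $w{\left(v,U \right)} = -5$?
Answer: $-575 - 100 \sqrt{15} \approx -962.3$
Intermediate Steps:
$Y{\left(p,j \right)} = j - 5 p$
$N = \sqrt{15} \approx 3.873$
$w{\left(1,-5 \right)} \left(Y{\left(0,10 \right)} + N\right)^{2} = - 5 \left(\left(10 - 0\right) + \sqrt{15}\right)^{2} = - 5 \left(\left(10 + 0\right) + \sqrt{15}\right)^{2} = - 5 \left(10 + \sqrt{15}\right)^{2}$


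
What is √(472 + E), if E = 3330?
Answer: √3802 ≈ 61.660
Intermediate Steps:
√(472 + E) = √(472 + 3330) = √3802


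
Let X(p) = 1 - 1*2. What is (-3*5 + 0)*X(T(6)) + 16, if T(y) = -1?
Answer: 31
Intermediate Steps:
X(p) = -1 (X(p) = 1 - 2 = -1)
(-3*5 + 0)*X(T(6)) + 16 = (-3*5 + 0)*(-1) + 16 = (-15 + 0)*(-1) + 16 = -15*(-1) + 16 = 15 + 16 = 31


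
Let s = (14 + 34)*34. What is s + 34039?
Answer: 35671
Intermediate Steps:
s = 1632 (s = 48*34 = 1632)
s + 34039 = 1632 + 34039 = 35671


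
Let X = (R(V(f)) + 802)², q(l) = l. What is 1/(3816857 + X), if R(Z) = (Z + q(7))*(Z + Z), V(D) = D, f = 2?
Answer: 1/4519101 ≈ 2.2128e-7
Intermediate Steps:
R(Z) = 2*Z*(7 + Z) (R(Z) = (Z + 7)*(Z + Z) = (7 + Z)*(2*Z) = 2*Z*(7 + Z))
X = 702244 (X = (2*2*(7 + 2) + 802)² = (2*2*9 + 802)² = (36 + 802)² = 838² = 702244)
1/(3816857 + X) = 1/(3816857 + 702244) = 1/4519101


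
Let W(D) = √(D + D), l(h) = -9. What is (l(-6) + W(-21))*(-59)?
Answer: 531 - 59*I*√42 ≈ 531.0 - 382.36*I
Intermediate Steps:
W(D) = √2*√D (W(D) = √(2*D) = √2*√D)
(l(-6) + W(-21))*(-59) = (-9 + √2*√(-21))*(-59) = (-9 + √2*(I*√21))*(-59) = (-9 + I*√42)*(-59) = 531 - 59*I*√42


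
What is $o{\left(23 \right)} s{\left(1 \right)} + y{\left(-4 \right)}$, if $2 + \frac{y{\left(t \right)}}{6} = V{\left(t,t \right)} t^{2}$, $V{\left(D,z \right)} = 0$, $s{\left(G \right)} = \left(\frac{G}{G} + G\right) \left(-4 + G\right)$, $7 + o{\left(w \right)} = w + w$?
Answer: $-246$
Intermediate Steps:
$o{\left(w \right)} = -7 + 2 w$ ($o{\left(w \right)} = -7 + \left(w + w\right) = -7 + 2 w$)
$s{\left(G \right)} = \left(1 + G\right) \left(-4 + G\right)$
$y{\left(t \right)} = -12$ ($y{\left(t \right)} = -12 + 6 \cdot 0 t^{2} = -12 + 6 \cdot 0 = -12 + 0 = -12$)
$o{\left(23 \right)} s{\left(1 \right)} + y{\left(-4 \right)} = \left(-7 + 2 \cdot 23\right) \left(-4 + 1^{2} - 3\right) - 12 = \left(-7 + 46\right) \left(-4 + 1 - 3\right) - 12 = 39 \left(-6\right) - 12 = -234 - 12 = -246$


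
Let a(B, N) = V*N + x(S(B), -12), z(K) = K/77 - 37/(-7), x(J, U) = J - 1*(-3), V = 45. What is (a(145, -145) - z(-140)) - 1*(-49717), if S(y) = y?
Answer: 3336913/77 ≈ 43337.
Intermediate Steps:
x(J, U) = 3 + J (x(J, U) = J + 3 = 3 + J)
z(K) = 37/7 + K/77 (z(K) = K*(1/77) - 37*(-1/7) = K/77 + 37/7 = 37/7 + K/77)
a(B, N) = 3 + B + 45*N (a(B, N) = 45*N + (3 + B) = 3 + B + 45*N)
(a(145, -145) - z(-140)) - 1*(-49717) = ((3 + 145 + 45*(-145)) - (37/7 + (1/77)*(-140))) - 1*(-49717) = ((3 + 145 - 6525) - (37/7 - 20/11)) + 49717 = (-6377 - 1*267/77) + 49717 = (-6377 - 267/77) + 49717 = -491296/77 + 49717 = 3336913/77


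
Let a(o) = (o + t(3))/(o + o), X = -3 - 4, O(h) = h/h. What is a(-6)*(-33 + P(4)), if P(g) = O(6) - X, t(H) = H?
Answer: -25/4 ≈ -6.2500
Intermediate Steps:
O(h) = 1
X = -7
P(g) = 8 (P(g) = 1 - 1*(-7) = 1 + 7 = 8)
a(o) = (3 + o)/(2*o) (a(o) = (o + 3)/(o + o) = (3 + o)/((2*o)) = (3 + o)*(1/(2*o)) = (3 + o)/(2*o))
a(-6)*(-33 + P(4)) = ((½)*(3 - 6)/(-6))*(-33 + 8) = ((½)*(-⅙)*(-3))*(-25) = (¼)*(-25) = -25/4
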